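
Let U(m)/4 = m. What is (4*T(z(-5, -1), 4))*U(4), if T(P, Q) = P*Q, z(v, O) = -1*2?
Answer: -512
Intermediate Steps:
z(v, O) = -2
U(m) = 4*m
(4*T(z(-5, -1), 4))*U(4) = (4*(-2*4))*(4*4) = (4*(-8))*16 = -32*16 = -512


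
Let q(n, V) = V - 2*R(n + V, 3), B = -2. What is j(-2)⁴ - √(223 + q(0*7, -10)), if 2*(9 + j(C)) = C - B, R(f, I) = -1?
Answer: 6561 - √215 ≈ 6546.3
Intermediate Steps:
q(n, V) = 2 + V (q(n, V) = V - 2*(-1) = V + 2 = 2 + V)
j(C) = -8 + C/2 (j(C) = -9 + (C - 1*(-2))/2 = -9 + (C + 2)/2 = -9 + (2 + C)/2 = -9 + (1 + C/2) = -8 + C/2)
j(-2)⁴ - √(223 + q(0*7, -10)) = (-8 + (½)*(-2))⁴ - √(223 + (2 - 10)) = (-8 - 1)⁴ - √(223 - 8) = (-9)⁴ - √215 = 6561 - √215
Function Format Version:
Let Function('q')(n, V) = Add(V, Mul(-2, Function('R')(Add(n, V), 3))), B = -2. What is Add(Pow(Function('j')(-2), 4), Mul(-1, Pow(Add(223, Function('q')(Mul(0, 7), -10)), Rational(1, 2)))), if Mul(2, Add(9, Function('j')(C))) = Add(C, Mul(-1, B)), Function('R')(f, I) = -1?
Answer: Add(6561, Mul(-1, Pow(215, Rational(1, 2)))) ≈ 6546.3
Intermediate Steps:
Function('q')(n, V) = Add(2, V) (Function('q')(n, V) = Add(V, Mul(-2, -1)) = Add(V, 2) = Add(2, V))
Function('j')(C) = Add(-8, Mul(Rational(1, 2), C)) (Function('j')(C) = Add(-9, Mul(Rational(1, 2), Add(C, Mul(-1, -2)))) = Add(-9, Mul(Rational(1, 2), Add(C, 2))) = Add(-9, Mul(Rational(1, 2), Add(2, C))) = Add(-9, Add(1, Mul(Rational(1, 2), C))) = Add(-8, Mul(Rational(1, 2), C)))
Add(Pow(Function('j')(-2), 4), Mul(-1, Pow(Add(223, Function('q')(Mul(0, 7), -10)), Rational(1, 2)))) = Add(Pow(Add(-8, Mul(Rational(1, 2), -2)), 4), Mul(-1, Pow(Add(223, Add(2, -10)), Rational(1, 2)))) = Add(Pow(Add(-8, -1), 4), Mul(-1, Pow(Add(223, -8), Rational(1, 2)))) = Add(Pow(-9, 4), Mul(-1, Pow(215, Rational(1, 2)))) = Add(6561, Mul(-1, Pow(215, Rational(1, 2))))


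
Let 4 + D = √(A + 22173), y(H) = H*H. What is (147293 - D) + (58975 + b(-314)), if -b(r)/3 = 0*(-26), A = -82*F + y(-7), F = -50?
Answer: 206272 - √26322 ≈ 2.0611e+5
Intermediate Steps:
y(H) = H²
A = 4149 (A = -82*(-50) + (-7)² = 4100 + 49 = 4149)
D = -4 + √26322 (D = -4 + √(4149 + 22173) = -4 + √26322 ≈ 158.24)
b(r) = 0 (b(r) = -0*(-26) = -3*0 = 0)
(147293 - D) + (58975 + b(-314)) = (147293 - (-4 + √26322)) + (58975 + 0) = (147293 + (4 - √26322)) + 58975 = (147297 - √26322) + 58975 = 206272 - √26322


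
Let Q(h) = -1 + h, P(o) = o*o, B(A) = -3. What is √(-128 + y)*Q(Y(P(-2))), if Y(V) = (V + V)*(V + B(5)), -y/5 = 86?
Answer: 21*I*√62 ≈ 165.35*I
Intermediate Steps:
y = -430 (y = -5*86 = -430)
P(o) = o²
Y(V) = 2*V*(-3 + V) (Y(V) = (V + V)*(V - 3) = (2*V)*(-3 + V) = 2*V*(-3 + V))
√(-128 + y)*Q(Y(P(-2))) = √(-128 - 430)*(-1 + 2*(-2)²*(-3 + (-2)²)) = √(-558)*(-1 + 2*4*(-3 + 4)) = (3*I*√62)*(-1 + 2*4*1) = (3*I*√62)*(-1 + 8) = (3*I*√62)*7 = 21*I*√62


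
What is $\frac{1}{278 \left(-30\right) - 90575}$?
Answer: $- \frac{1}{98915} \approx -1.011 \cdot 10^{-5}$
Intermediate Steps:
$\frac{1}{278 \left(-30\right) - 90575} = \frac{1}{-8340 - 90575} = \frac{1}{-98915} = - \frac{1}{98915}$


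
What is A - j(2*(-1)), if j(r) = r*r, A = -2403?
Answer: -2407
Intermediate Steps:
j(r) = r²
A - j(2*(-1)) = -2403 - (2*(-1))² = -2403 - 1*(-2)² = -2403 - 1*4 = -2403 - 4 = -2407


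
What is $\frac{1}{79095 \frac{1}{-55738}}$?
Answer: $- \frac{55738}{79095} \approx -0.7047$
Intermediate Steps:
$\frac{1}{79095 \frac{1}{-55738}} = \frac{1}{79095 \left(- \frac{1}{55738}\right)} = \frac{1}{- \frac{79095}{55738}} = - \frac{55738}{79095}$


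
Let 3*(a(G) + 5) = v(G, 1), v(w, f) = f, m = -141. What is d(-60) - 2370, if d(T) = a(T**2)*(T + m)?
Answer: -1432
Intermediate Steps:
a(G) = -14/3 (a(G) = -5 + (1/3)*1 = -5 + 1/3 = -14/3)
d(T) = 658 - 14*T/3 (d(T) = -14*(T - 141)/3 = -14*(-141 + T)/3 = 658 - 14*T/3)
d(-60) - 2370 = (658 - 14/3*(-60)) - 2370 = (658 + 280) - 2370 = 938 - 2370 = -1432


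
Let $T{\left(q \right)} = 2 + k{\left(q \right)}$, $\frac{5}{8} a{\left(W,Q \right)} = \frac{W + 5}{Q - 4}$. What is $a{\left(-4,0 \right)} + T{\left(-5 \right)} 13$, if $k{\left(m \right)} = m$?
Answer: $- \frac{197}{5} \approx -39.4$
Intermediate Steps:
$a{\left(W,Q \right)} = \frac{8 \left(5 + W\right)}{5 \left(-4 + Q\right)}$ ($a{\left(W,Q \right)} = \frac{8 \frac{W + 5}{Q - 4}}{5} = \frac{8 \frac{5 + W}{-4 + Q}}{5} = \frac{8 \left(5 + W\right)}{5 \left(-4 + Q\right)}$)
$T{\left(q \right)} = 2 + q$
$a{\left(-4,0 \right)} + T{\left(-5 \right)} 13 = \frac{8 \left(5 - 4\right)}{5 \left(-4 + 0\right)} + \left(2 - 5\right) 13 = \frac{8}{5} \frac{1}{-4} \cdot 1 - 39 = \frac{8}{5} \left(- \frac{1}{4}\right) 1 - 39 = - \frac{2}{5} - 39 = - \frac{197}{5}$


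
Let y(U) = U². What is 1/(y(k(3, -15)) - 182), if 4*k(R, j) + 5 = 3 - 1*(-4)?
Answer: -4/727 ≈ -0.0055021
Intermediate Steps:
k(R, j) = ½ (k(R, j) = -5/4 + (3 - 1*(-4))/4 = -5/4 + (3 + 4)/4 = -5/4 + (¼)*7 = -5/4 + 7/4 = ½)
1/(y(k(3, -15)) - 182) = 1/((½)² - 182) = 1/(¼ - 182) = 1/(-727/4) = -4/727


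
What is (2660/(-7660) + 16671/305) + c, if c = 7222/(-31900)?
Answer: 20154361527/372639850 ≈ 54.085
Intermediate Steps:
c = -3611/15950 (c = 7222*(-1/31900) = -3611/15950 ≈ -0.22639)
(2660/(-7660) + 16671/305) + c = (2660/(-7660) + 16671/305) - 3611/15950 = (2660*(-1/7660) + 16671*(1/305)) - 3611/15950 = (-133/383 + 16671/305) - 3611/15950 = 6344428/116815 - 3611/15950 = 20154361527/372639850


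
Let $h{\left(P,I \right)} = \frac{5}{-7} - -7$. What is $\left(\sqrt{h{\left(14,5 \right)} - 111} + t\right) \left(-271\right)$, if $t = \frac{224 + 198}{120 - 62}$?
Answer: $- \frac{57181}{29} - \frac{271 i \sqrt{5131}}{7} \approx -1971.8 - 2773.1 i$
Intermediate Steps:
$h{\left(P,I \right)} = \frac{44}{7}$ ($h{\left(P,I \right)} = 5 \left(- \frac{1}{7}\right) + 7 = - \frac{5}{7} + 7 = \frac{44}{7}$)
$t = \frac{211}{29}$ ($t = \frac{422}{58} = 422 \cdot \frac{1}{58} = \frac{211}{29} \approx 7.2759$)
$\left(\sqrt{h{\left(14,5 \right)} - 111} + t\right) \left(-271\right) = \left(\sqrt{\frac{44}{7} - 111} + \frac{211}{29}\right) \left(-271\right) = \left(\sqrt{- \frac{733}{7}} + \frac{211}{29}\right) \left(-271\right) = \left(\frac{i \sqrt{5131}}{7} + \frac{211}{29}\right) \left(-271\right) = \left(\frac{211}{29} + \frac{i \sqrt{5131}}{7}\right) \left(-271\right) = - \frac{57181}{29} - \frac{271 i \sqrt{5131}}{7}$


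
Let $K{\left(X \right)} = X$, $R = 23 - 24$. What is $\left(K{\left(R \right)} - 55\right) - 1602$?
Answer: $-1658$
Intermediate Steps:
$R = -1$
$\left(K{\left(R \right)} - 55\right) - 1602 = \left(-1 - 55\right) - 1602 = -56 - 1602 = -1658$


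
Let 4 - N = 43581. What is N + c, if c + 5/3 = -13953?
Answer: -172595/3 ≈ -57532.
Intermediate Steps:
N = -43577 (N = 4 - 1*43581 = 4 - 43581 = -43577)
c = -41864/3 (c = -5/3 - 13953 = -41864/3 ≈ -13955.)
N + c = -43577 - 41864/3 = -172595/3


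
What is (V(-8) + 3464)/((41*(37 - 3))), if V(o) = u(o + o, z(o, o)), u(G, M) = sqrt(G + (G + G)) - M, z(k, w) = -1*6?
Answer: 1735/697 + 2*I*sqrt(3)/697 ≈ 2.4892 + 0.00497*I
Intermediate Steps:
z(k, w) = -6
u(G, M) = -M + sqrt(3)*sqrt(G) (u(G, M) = sqrt(G + 2*G) - M = sqrt(3*G) - M = sqrt(3)*sqrt(G) - M = -M + sqrt(3)*sqrt(G))
V(o) = 6 + sqrt(6)*sqrt(o) (V(o) = -1*(-6) + sqrt(3)*sqrt(o + o) = 6 + sqrt(3)*sqrt(2*o) = 6 + sqrt(3)*(sqrt(2)*sqrt(o)) = 6 + sqrt(6)*sqrt(o))
(V(-8) + 3464)/((41*(37 - 3))) = ((6 + sqrt(6)*sqrt(-8)) + 3464)/((41*(37 - 3))) = ((6 + sqrt(6)*(2*I*sqrt(2))) + 3464)/((41*34)) = ((6 + 4*I*sqrt(3)) + 3464)/1394 = (3470 + 4*I*sqrt(3))*(1/1394) = 1735/697 + 2*I*sqrt(3)/697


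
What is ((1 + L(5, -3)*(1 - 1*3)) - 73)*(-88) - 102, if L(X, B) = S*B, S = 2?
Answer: 5178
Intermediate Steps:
L(X, B) = 2*B
((1 + L(5, -3)*(1 - 1*3)) - 73)*(-88) - 102 = ((1 + (2*(-3))*(1 - 1*3)) - 73)*(-88) - 102 = ((1 - 6*(1 - 3)) - 73)*(-88) - 102 = ((1 - 6*(-2)) - 73)*(-88) - 102 = ((1 + 12) - 73)*(-88) - 102 = (13 - 73)*(-88) - 102 = -60*(-88) - 102 = 5280 - 102 = 5178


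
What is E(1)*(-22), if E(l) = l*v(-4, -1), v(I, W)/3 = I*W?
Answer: -264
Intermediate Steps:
v(I, W) = 3*I*W (v(I, W) = 3*(I*W) = 3*I*W)
E(l) = 12*l (E(l) = l*(3*(-4)*(-1)) = l*12 = 12*l)
E(1)*(-22) = (12*1)*(-22) = 12*(-22) = -264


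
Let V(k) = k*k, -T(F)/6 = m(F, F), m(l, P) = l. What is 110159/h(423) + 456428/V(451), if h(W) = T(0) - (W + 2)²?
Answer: 60035856741/36739305625 ≈ 1.6341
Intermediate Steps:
T(F) = -6*F
h(W) = -(2 + W)² (h(W) = -6*0 - (W + 2)² = 0 - (2 + W)² = -(2 + W)²)
V(k) = k²
110159/h(423) + 456428/V(451) = 110159/((-(2 + 423)²)) + 456428/(451²) = 110159/((-1*425²)) + 456428/203401 = 110159/((-1*180625)) + 456428*(1/203401) = 110159/(-180625) + 456428/203401 = 110159*(-1/180625) + 456428/203401 = -110159/180625 + 456428/203401 = 60035856741/36739305625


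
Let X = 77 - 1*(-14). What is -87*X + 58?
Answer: -7859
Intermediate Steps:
X = 91 (X = 77 + 14 = 91)
-87*X + 58 = -87*91 + 58 = -7917 + 58 = -7859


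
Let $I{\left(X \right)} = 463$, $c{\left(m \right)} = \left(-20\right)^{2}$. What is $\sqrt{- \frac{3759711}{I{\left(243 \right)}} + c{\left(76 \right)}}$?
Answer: $\frac{i \sqrt{1654998593}}{463} \approx 87.865 i$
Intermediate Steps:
$c{\left(m \right)} = 400$
$\sqrt{- \frac{3759711}{I{\left(243 \right)}} + c{\left(76 \right)}} = \sqrt{- \frac{3759711}{463} + 400} = \sqrt{- \frac{3574511}{463}} = \frac{i \sqrt{1654998593}}{463}$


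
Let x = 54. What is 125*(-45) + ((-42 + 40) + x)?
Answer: -5573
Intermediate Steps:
125*(-45) + ((-42 + 40) + x) = 125*(-45) + ((-42 + 40) + 54) = -5625 + (-2 + 54) = -5625 + 52 = -5573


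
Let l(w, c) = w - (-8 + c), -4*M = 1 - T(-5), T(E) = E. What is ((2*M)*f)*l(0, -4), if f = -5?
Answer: 180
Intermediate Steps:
M = -3/2 (M = -(1 - 1*(-5))/4 = -(1 + 5)/4 = -¼*6 = -3/2 ≈ -1.5000)
l(w, c) = 8 + w - c (l(w, c) = w + (8 - c) = 8 + w - c)
((2*M)*f)*l(0, -4) = ((2*(-3/2))*(-5))*(8 + 0 - 1*(-4)) = (-3*(-5))*(8 + 0 + 4) = 15*12 = 180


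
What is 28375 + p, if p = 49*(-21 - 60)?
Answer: 24406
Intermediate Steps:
p = -3969 (p = 49*(-81) = -3969)
28375 + p = 28375 - 3969 = 24406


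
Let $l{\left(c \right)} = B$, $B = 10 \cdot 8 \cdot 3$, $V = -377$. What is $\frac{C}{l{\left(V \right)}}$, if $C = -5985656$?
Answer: $- \frac{748207}{30} \approx -24940.0$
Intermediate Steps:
$B = 240$ ($B = 80 \cdot 3 = 240$)
$l{\left(c \right)} = 240$
$\frac{C}{l{\left(V \right)}} = - \frac{5985656}{240} = \left(-5985656\right) \frac{1}{240} = - \frac{748207}{30}$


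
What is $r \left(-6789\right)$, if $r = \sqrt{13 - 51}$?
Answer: $- 6789 i \sqrt{38} \approx - 41850.0 i$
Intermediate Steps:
$r = i \sqrt{38}$ ($r = \sqrt{-38} = i \sqrt{38} \approx 6.1644 i$)
$r \left(-6789\right) = i \sqrt{38} \left(-6789\right) = - 6789 i \sqrt{38}$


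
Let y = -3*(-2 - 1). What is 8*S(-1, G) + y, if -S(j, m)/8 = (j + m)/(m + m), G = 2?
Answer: -7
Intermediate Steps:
S(j, m) = -4*(j + m)/m (S(j, m) = -8*(j + m)/(m + m) = -8*(j + m)/(2*m) = -8*(j + m)*1/(2*m) = -4*(j + m)/m)
y = 9 (y = -3*(-3) = 9)
8*S(-1, G) + y = 8*(-4 - 4*(-1)/2) + 9 = 8*(-4 - 4*(-1)*½) + 9 = 8*(-4 + 2) + 9 = 8*(-2) + 9 = -16 + 9 = -7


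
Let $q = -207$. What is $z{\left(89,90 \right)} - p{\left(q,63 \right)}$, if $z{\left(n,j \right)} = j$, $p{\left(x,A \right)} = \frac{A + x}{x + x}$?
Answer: $\frac{2062}{23} \approx 89.652$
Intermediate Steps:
$p{\left(x,A \right)} = \frac{A + x}{2 x}$
$z{\left(89,90 \right)} - p{\left(q,63 \right)} = 90 - \frac{63 - 207}{2 \left(-207\right)} = 90 - \frac{1}{2} \left(- \frac{1}{207}\right) \left(-144\right) = 90 - \frac{8}{23} = \frac{2062}{23}$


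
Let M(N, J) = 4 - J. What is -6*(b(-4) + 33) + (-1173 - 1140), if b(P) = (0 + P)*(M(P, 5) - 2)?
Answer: -2583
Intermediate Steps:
b(P) = -3*P (b(P) = (0 + P)*((4 - 1*5) - 2) = P*((4 - 5) - 2) = P*(-1 - 2) = P*(-3) = -3*P)
-6*(b(-4) + 33) + (-1173 - 1140) = -6*(-3*(-4) + 33) + (-1173 - 1140) = -6*(12 + 33) - 2313 = -6*45 - 2313 = -270 - 2313 = -2583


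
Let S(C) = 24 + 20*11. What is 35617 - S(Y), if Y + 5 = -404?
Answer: 35373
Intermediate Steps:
Y = -409 (Y = -5 - 404 = -409)
S(C) = 244 (S(C) = 24 + 220 = 244)
35617 - S(Y) = 35617 - 1*244 = 35617 - 244 = 35373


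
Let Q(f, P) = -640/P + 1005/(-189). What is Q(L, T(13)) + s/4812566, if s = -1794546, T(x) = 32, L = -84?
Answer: -3894549584/151595829 ≈ -25.690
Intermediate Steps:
Q(f, P) = -335/63 - 640/P (Q(f, P) = -640/P + 1005*(-1/189) = -640/P - 335/63 = -335/63 - 640/P)
Q(L, T(13)) + s/4812566 = (-335/63 - 640/32) - 1794546/4812566 = (-335/63 - 640*1/32) - 1794546*1/4812566 = (-335/63 - 20) - 897273/2406283 = -1595/63 - 897273/2406283 = -3894549584/151595829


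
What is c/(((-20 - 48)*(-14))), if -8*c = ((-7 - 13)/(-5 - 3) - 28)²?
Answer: -153/1792 ≈ -0.085379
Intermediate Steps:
c = -2601/32 (c = -((-7 - 13)/(-5 - 3) - 28)²/8 = -(-20/(-8) - 28)²/8 = -(-20*(-⅛) - 28)²/8 = -(5/2 - 28)²/8 = -(-51/2)²/8 = -⅛*2601/4 = -2601/32 ≈ -81.281)
c/(((-20 - 48)*(-14))) = -2601*(-1/(14*(-20 - 48)))/32 = -2601/(32*((-68*(-14)))) = -2601/32/952 = -2601/32*1/952 = -153/1792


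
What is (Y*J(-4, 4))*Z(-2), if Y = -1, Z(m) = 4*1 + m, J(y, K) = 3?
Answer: -6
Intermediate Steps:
Z(m) = 4 + m
(Y*J(-4, 4))*Z(-2) = (-1*3)*(4 - 2) = -3*2 = -6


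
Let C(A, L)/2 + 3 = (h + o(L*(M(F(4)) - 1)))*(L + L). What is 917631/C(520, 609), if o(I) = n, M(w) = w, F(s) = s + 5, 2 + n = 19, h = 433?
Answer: 27807/33218 ≈ 0.83711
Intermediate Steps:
n = 17 (n = -2 + 19 = 17)
F(s) = 5 + s
o(I) = 17
C(A, L) = -6 + 1800*L (C(A, L) = -6 + 2*((433 + 17)*(L + L)) = -6 + 2*(450*(2*L)) = -6 + 2*(900*L) = -6 + 1800*L)
917631/C(520, 609) = 917631/(-6 + 1800*609) = 917631/(-6 + 1096200) = 917631/1096194 = 917631*(1/1096194) = 27807/33218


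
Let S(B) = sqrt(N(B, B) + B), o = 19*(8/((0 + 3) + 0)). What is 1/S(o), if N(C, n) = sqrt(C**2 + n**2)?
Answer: sqrt(114)/(76*sqrt(1 + sqrt(2))) ≈ 0.090417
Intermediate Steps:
o = 152/3 (o = 19*(8/(3 + 0)) = 19*(8/3) = 152/3 ≈ 50.667)
S(B) = sqrt(B + sqrt(2)*sqrt(B**2)) (S(B) = sqrt(sqrt(B**2 + B**2) + B) = sqrt(sqrt(2*B**2) + B) = sqrt(sqrt(2)*sqrt(B**2) + B) = sqrt(B + sqrt(2)*sqrt(B**2)))
1/S(o) = 1/(sqrt(152/3 + sqrt(2)*sqrt((152/3)**2))) = 1/(sqrt(152/3 + sqrt(2)*sqrt(23104/9))) = 1/(sqrt(152/3 + sqrt(2)*(152/3))) = 1/(sqrt(152/3 + 152*sqrt(2)/3)) = 1/sqrt(152/3 + 152*sqrt(2)/3)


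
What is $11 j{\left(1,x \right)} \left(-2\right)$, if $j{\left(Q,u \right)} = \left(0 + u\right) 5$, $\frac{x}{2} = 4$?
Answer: $-880$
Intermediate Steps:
$x = 8$ ($x = 2 \cdot 4 = 8$)
$j{\left(Q,u \right)} = 5 u$ ($j{\left(Q,u \right)} = u 5 = 5 u$)
$11 j{\left(1,x \right)} \left(-2\right) = 11 \cdot 5 \cdot 8 \left(-2\right) = 11 \cdot 40 \left(-2\right) = 440 \left(-2\right) = -880$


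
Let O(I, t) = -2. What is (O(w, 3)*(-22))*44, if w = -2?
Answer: 1936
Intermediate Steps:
(O(w, 3)*(-22))*44 = -2*(-22)*44 = 44*44 = 1936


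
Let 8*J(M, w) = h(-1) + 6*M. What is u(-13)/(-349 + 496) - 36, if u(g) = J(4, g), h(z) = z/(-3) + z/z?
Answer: -31733/882 ≈ -35.978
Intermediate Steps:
h(z) = 1 - z/3 (h(z) = z*(-⅓) + 1 = -z/3 + 1 = 1 - z/3)
J(M, w) = ⅙ + 3*M/4 (J(M, w) = ((1 - ⅓*(-1)) + 6*M)/8 = ((1 + ⅓) + 6*M)/8 = (4/3 + 6*M)/8 = ⅙ + 3*M/4)
u(g) = 19/6 (u(g) = ⅙ + (¾)*4 = ⅙ + 3 = 19/6)
u(-13)/(-349 + 496) - 36 = (19/6)/(-349 + 496) - 36 = (19/6)/147 - 36 = (1/147)*(19/6) - 36 = 19/882 - 36 = -31733/882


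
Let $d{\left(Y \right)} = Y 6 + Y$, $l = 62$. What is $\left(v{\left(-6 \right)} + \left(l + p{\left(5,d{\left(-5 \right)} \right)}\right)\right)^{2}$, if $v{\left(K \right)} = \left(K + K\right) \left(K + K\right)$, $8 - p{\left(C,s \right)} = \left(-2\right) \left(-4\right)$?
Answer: $42436$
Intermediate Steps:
$d{\left(Y \right)} = 7 Y$ ($d{\left(Y \right)} = 6 Y + Y = 7 Y$)
$p{\left(C,s \right)} = 0$ ($p{\left(C,s \right)} = 8 - \left(-2\right) \left(-4\right) = 8 - 8 = 0$)
$v{\left(K \right)} = 4 K^{2}$ ($v{\left(K \right)} = 2 K 2 K = 4 K^{2}$)
$\left(v{\left(-6 \right)} + \left(l + p{\left(5,d{\left(-5 \right)} \right)}\right)\right)^{2} = \left(4 \left(-6\right)^{2} + \left(62 + 0\right)\right)^{2} = \left(4 \cdot 36 + 62\right)^{2} = \left(144 + 62\right)^{2} = 206^{2} = 42436$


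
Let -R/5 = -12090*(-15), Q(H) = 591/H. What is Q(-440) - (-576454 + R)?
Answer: 652609169/440 ≈ 1.4832e+6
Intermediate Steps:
R = -906750 (R = -(-60450)*(-15) = -5*181350 = -906750)
Q(-440) - (-576454 + R) = 591/(-440) - (-576454 - 906750) = 591*(-1/440) - 1*(-1483204) = -591/440 + 1483204 = 652609169/440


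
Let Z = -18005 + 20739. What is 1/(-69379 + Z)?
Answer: -1/66645 ≈ -1.5005e-5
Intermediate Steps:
Z = 2734
1/(-69379 + Z) = 1/(-69379 + 2734) = 1/(-66645) = -1/66645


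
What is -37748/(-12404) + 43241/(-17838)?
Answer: 34246865/55315638 ≈ 0.61912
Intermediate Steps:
-37748/(-12404) + 43241/(-17838) = -37748*(-1/12404) + 43241*(-1/17838) = 9437/3101 - 43241/17838 = 34246865/55315638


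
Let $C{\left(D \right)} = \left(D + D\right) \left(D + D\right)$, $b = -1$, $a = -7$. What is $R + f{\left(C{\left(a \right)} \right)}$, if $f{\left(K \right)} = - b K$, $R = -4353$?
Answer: $-4157$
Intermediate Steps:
$C{\left(D \right)} = 4 D^{2}$ ($C{\left(D \right)} = 2 D 2 D = 4 D^{2}$)
$f{\left(K \right)} = K$ ($f{\left(K \right)} = - \left(-1\right) K = K$)
$R + f{\left(C{\left(a \right)} \right)} = -4353 + 4 \left(-7\right)^{2} = -4353 + 4 \cdot 49 = -4353 + 196 = -4157$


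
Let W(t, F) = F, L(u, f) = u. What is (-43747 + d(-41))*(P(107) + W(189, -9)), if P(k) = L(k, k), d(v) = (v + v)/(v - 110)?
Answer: -647360070/151 ≈ -4.2872e+6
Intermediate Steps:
d(v) = 2*v/(-110 + v) (d(v) = (2*v)/(-110 + v) = 2*v/(-110 + v))
P(k) = k
(-43747 + d(-41))*(P(107) + W(189, -9)) = (-43747 + 2*(-41)/(-110 - 41))*(107 - 9) = (-43747 + 2*(-41)/(-151))*98 = (-43747 + 2*(-41)*(-1/151))*98 = (-43747 + 82/151)*98 = -6605715/151*98 = -647360070/151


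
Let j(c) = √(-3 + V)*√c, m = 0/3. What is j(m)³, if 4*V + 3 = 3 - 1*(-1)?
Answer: 0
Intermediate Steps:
V = ¼ (V = -¾ + (3 - 1*(-1))/4 = -¾ + (3 + 1)/4 = -¾ + (¼)*4 = -¾ + 1 = ¼ ≈ 0.25000)
m = 0 (m = 0*(⅓) = 0)
j(c) = I*√11*√c/2 (j(c) = √(-3 + ¼)*√c = √(-11/4)*√c = (I*√11/2)*√c = I*√11*√c/2)
j(m)³ = (I*√11*√0/2)³ = ((½)*I*√11*0)³ = 0³ = 0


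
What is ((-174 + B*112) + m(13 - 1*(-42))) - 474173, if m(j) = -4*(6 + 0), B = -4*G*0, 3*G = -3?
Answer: -474371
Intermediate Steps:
G = -1 (G = (1/3)*(-3) = -1)
B = 0 (B = -4*(-1)*0 = 4*0 = 0)
m(j) = -24 (m(j) = -4*6 = -24)
((-174 + B*112) + m(13 - 1*(-42))) - 474173 = ((-174 + 0*112) - 24) - 474173 = ((-174 + 0) - 24) - 474173 = (-174 - 24) - 474173 = -198 - 474173 = -474371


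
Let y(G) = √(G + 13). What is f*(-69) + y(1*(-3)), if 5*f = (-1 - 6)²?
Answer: -3381/5 + √10 ≈ -673.04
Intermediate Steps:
f = 49/5 (f = (-1 - 6)²/5 = (⅕)*(-7)² = (⅕)*49 = 49/5 ≈ 9.8000)
y(G) = √(13 + G)
f*(-69) + y(1*(-3)) = (49/5)*(-69) + √(13 + 1*(-3)) = -3381/5 + √(13 - 3) = -3381/5 + √10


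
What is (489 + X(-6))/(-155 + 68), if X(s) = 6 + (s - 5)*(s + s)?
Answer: -209/29 ≈ -7.2069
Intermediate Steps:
X(s) = 6 + 2*s*(-5 + s) (X(s) = 6 + (-5 + s)*(2*s) = 6 + 2*s*(-5 + s))
(489 + X(-6))/(-155 + 68) = (489 + (6 - 10*(-6) + 2*(-6)²))/(-155 + 68) = (489 + (6 + 60 + 2*36))/(-87) = (489 + (6 + 60 + 72))*(-1/87) = (489 + 138)*(-1/87) = 627*(-1/87) = -209/29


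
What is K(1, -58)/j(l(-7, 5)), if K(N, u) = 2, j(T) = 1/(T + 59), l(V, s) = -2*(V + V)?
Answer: 174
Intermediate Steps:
l(V, s) = -4*V
j(T) = 1/(59 + T)
K(1, -58)/j(l(-7, 5)) = 2/(1/(59 - 4*(-7))) = 2/(1/(59 + 28)) = 2/(1/87) = 2*87 = 174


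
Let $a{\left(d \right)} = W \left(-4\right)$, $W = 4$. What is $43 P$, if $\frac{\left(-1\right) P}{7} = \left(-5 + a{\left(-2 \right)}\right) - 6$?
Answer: $8127$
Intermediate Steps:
$a{\left(d \right)} = -16$ ($a{\left(d \right)} = 4 \left(-4\right) = -16$)
$P = 189$ ($P = - 7 \left(\left(-5 - 16\right) - 6\right) = - 7 \left(-21 - 6\right) = \left(-7\right) \left(-27\right) = 189$)
$43 P = 43 \cdot 189 = 8127$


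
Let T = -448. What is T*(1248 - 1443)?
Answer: 87360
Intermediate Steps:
T*(1248 - 1443) = -448*(1248 - 1443) = -448*(-195) = 87360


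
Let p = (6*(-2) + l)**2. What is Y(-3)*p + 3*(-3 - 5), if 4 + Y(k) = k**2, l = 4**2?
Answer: 56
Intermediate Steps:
l = 16
Y(k) = -4 + k**2
p = 16 (p = (6*(-2) + 16)**2 = (-12 + 16)**2 = 4**2 = 16)
Y(-3)*p + 3*(-3 - 5) = (-4 + (-3)**2)*16 + 3*(-3 - 5) = (-4 + 9)*16 + 3*(-8) = 5*16 - 24 = 80 - 24 = 56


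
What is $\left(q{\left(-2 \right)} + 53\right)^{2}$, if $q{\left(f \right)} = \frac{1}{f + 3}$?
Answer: $2916$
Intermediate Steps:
$q{\left(f \right)} = \frac{1}{3 + f}$
$\left(q{\left(-2 \right)} + 53\right)^{2} = \left(\frac{1}{3 - 2} + 53\right)^{2} = \left(1^{-1} + 53\right)^{2} = \left(1 + 53\right)^{2} = 54^{2} = 2916$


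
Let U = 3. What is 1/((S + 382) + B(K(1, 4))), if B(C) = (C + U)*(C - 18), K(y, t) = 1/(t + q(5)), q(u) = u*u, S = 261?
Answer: 841/494915 ≈ 0.0016993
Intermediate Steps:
q(u) = u²
K(y, t) = 1/(25 + t) (K(y, t) = 1/(t + 5²) = 1/(t + 25) = 1/(25 + t))
B(C) = (-18 + C)*(3 + C) (B(C) = (C + 3)*(C - 18) = (3 + C)*(-18 + C) = (-18 + C)*(3 + C))
1/((S + 382) + B(K(1, 4))) = 1/((261 + 382) + (-54 + (1/(25 + 4))² - 15/(25 + 4))) = 1/(643 + (-54 + (1/29)² - 15/29)) = 1/(643 + (-54 + (1/29)² - 15*1/29)) = 1/(643 + (-54 + 1/841 - 15/29)) = 1/(643 - 45848/841) = 1/(494915/841) = 841/494915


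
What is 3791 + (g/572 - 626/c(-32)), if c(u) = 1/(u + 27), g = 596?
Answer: 989852/143 ≈ 6922.0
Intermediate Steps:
c(u) = 1/(27 + u)
3791 + (g/572 - 626/c(-32)) = 3791 + (596/572 - 626/(1/(27 - 32))) = 3791 + (596*(1/572) - 626/(1/(-5))) = 3791 + (149/143 - 626/(-⅕)) = 3791 + (149/143 - 626*(-5)) = 3791 + (149/143 + 3130) = 3791 + 447739/143 = 989852/143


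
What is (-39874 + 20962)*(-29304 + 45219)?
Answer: -300984480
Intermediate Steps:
(-39874 + 20962)*(-29304 + 45219) = -18912*15915 = -300984480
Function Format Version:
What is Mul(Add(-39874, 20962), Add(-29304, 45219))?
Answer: -300984480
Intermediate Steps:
Mul(Add(-39874, 20962), Add(-29304, 45219)) = Mul(-18912, 15915) = -300984480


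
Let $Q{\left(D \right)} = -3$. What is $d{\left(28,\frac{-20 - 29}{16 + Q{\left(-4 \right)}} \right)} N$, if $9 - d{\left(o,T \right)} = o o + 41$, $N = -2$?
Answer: $1632$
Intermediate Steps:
$d{\left(o,T \right)} = -32 - o^{2}$ ($d{\left(o,T \right)} = 9 - \left(o o + 41\right) = 9 - \left(o^{2} + 41\right) = 9 - \left(41 + o^{2}\right) = -32 - o^{2}$)
$d{\left(28,\frac{-20 - 29}{16 + Q{\left(-4 \right)}} \right)} N = \left(-32 - 28^{2}\right) \left(-2\right) = \left(-32 - 784\right) \left(-2\right) = \left(-816\right) \left(-2\right) = 1632$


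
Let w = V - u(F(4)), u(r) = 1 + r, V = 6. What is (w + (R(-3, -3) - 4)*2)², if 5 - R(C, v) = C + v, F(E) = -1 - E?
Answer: 576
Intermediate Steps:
R(C, v) = 5 - C - v (R(C, v) = 5 - (C + v) = 5 + (-C - v) = 5 - C - v)
w = 10 (w = 6 - (1 + (-1 - 1*4)) = 6 - (1 + (-1 - 4)) = 6 - (1 - 5) = 6 - 1*(-4) = 6 + 4 = 10)
(w + (R(-3, -3) - 4)*2)² = (10 + ((5 - 1*(-3) - 1*(-3)) - 4)*2)² = (10 + ((5 + 3 + 3) - 4)*2)² = (10 + (11 - 4)*2)² = (10 + 7*2)² = (10 + 14)² = 24² = 576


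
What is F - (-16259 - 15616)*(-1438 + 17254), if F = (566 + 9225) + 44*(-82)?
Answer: 504141183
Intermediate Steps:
F = 6183 (F = 9791 - 3608 = 6183)
F - (-16259 - 15616)*(-1438 + 17254) = 6183 - (-16259 - 15616)*(-1438 + 17254) = 6183 - (-31875)*15816 = 6183 - 1*(-504135000) = 6183 + 504135000 = 504141183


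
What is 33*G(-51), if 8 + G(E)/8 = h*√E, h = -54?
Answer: -2112 - 14256*I*√51 ≈ -2112.0 - 1.0181e+5*I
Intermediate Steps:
G(E) = -64 - 432*√E (G(E) = -64 + 8*(-54*√E) = -64 - 432*√E)
33*G(-51) = 33*(-64 - 432*I*√51) = -2112 - 14256*I*√51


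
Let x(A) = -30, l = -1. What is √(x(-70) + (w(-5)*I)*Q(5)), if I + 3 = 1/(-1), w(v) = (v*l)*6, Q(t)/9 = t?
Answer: I*√5430 ≈ 73.688*I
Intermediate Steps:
Q(t) = 9*t
w(v) = -6*v (w(v) = (v*(-1))*6 = -v*6 = -6*v)
I = -4 (I = -3 + 1/(-1) = -3 - 1 = -4)
√(x(-70) + (w(-5)*I)*Q(5)) = √(-30 + (-6*(-5)*(-4))*(9*5)) = √(-30 + (30*(-4))*45) = √(-30 - 120*45) = √(-30 - 5400) = √(-5430) = I*√5430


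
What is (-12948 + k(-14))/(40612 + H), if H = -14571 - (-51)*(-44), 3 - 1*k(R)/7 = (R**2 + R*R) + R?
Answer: -15573/23797 ≈ -0.65441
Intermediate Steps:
k(R) = 21 - 14*R**2 - 7*R (k(R) = 21 - 7*((R**2 + R*R) + R) = 21 - 7*((R**2 + R**2) + R) = 21 - 7*(2*R**2 + R) = 21 - 7*(R + 2*R**2) = 21 + (-14*R**2 - 7*R) = 21 - 14*R**2 - 7*R)
H = -16815 (H = -14571 - 1*2244 = -14571 - 2244 = -16815)
(-12948 + k(-14))/(40612 + H) = (-12948 + (21 - 14*(-14)**2 - 7*(-14)))/(40612 - 16815) = (-12948 + (21 - 14*196 + 98))/23797 = (-12948 + (21 - 2744 + 98))*(1/23797) = (-12948 - 2625)*(1/23797) = -15573*1/23797 = -15573/23797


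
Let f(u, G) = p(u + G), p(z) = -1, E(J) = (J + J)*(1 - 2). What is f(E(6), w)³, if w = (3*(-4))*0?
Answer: -1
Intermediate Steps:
E(J) = -2*J (E(J) = (2*J)*(-1) = -2*J)
w = 0 (w = -12*0 = 0)
f(u, G) = -1
f(E(6), w)³ = (-1)³ = -1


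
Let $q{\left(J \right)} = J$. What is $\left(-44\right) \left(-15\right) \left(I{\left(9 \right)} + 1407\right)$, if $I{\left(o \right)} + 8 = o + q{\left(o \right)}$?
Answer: $935220$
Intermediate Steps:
$I{\left(o \right)} = -8 + 2 o$ ($I{\left(o \right)} = -8 + \left(o + o\right) = -8 + 2 o$)
$\left(-44\right) \left(-15\right) \left(I{\left(9 \right)} + 1407\right) = \left(-44\right) \left(-15\right) \left(\left(-8 + 2 \cdot 9\right) + 1407\right) = 660 \left(\left(-8 + 18\right) + 1407\right) = 660 \left(10 + 1407\right) = 660 \cdot 1417 = 935220$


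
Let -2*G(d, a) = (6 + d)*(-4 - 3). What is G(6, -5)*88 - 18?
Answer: 3678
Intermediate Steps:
G(d, a) = 21 + 7*d/2 (G(d, a) = -(6 + d)*(-4 - 3)/2 = -(6 + d)*(-7)/2 = -(-42 - 7*d)/2 = 21 + 7*d/2)
G(6, -5)*88 - 18 = (21 + (7/2)*6)*88 - 18 = (21 + 21)*88 - 18 = 42*88 - 18 = 3696 - 18 = 3678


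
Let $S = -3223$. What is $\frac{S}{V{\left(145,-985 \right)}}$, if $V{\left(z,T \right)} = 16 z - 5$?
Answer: $- \frac{3223}{2315} \approx -1.3922$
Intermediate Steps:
$V{\left(z,T \right)} = -5 + 16 z$
$\frac{S}{V{\left(145,-985 \right)}} = - \frac{3223}{-5 + 16 \cdot 145} = - \frac{3223}{-5 + 2320} = - \frac{3223}{2315}$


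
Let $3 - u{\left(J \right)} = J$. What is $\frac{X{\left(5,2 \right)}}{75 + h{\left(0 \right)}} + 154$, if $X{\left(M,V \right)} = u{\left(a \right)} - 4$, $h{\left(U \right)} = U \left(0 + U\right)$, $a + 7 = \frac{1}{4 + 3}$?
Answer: $\frac{80891}{525} \approx 154.08$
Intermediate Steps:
$a = - \frac{48}{7}$ ($a = -7 + \frac{1}{4 + 3} = -7 + \frac{1}{7} = - \frac{48}{7} \approx -6.8571$)
$u{\left(J \right)} = 3 - J$
$h{\left(U \right)} = U^{2}$ ($h{\left(U \right)} = U U = U^{2}$)
$X{\left(M,V \right)} = \frac{41}{7}$ ($X{\left(M,V \right)} = \left(3 - - \frac{48}{7}\right) - 4 = \left(3 + \frac{48}{7}\right) - 4 = \frac{69}{7} - 4 = \frac{41}{7}$)
$\frac{X{\left(5,2 \right)}}{75 + h{\left(0 \right)}} + 154 = \frac{41}{7 \left(75 + 0^{2}\right)} + 154 = \frac{41}{7 \left(75 + 0\right)} + 154 = \frac{41}{7 \cdot 75} + 154 = \frac{41}{7} \cdot \frac{1}{75} + 154 = \frac{41}{525} + 154 = \frac{80891}{525}$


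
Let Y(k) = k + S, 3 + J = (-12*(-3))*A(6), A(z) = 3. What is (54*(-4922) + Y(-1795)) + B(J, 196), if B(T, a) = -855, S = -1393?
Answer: -269831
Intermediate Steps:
J = 105 (J = -3 - 12*(-3)*3 = -3 + 36*3 = -3 + 108 = 105)
Y(k) = -1393 + k (Y(k) = k - 1393 = -1393 + k)
(54*(-4922) + Y(-1795)) + B(J, 196) = (54*(-4922) + (-1393 - 1795)) - 855 = (-265788 - 3188) - 855 = -268976 - 855 = -269831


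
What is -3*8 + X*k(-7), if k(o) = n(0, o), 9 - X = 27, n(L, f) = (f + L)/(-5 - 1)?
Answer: -45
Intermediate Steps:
n(L, f) = -L/6 - f/6 (n(L, f) = (L + f)/(-6) = (L + f)*(-⅙) = -L/6 - f/6)
X = -18 (X = 9 - 1*27 = 9 - 27 = -18)
k(o) = -o/6 (k(o) = -⅙*0 - o/6 = 0 - o/6 = -o/6)
-3*8 + X*k(-7) = -3*8 - (-3)*(-7) = -24 - 18*7/6 = -24 - 21 = -45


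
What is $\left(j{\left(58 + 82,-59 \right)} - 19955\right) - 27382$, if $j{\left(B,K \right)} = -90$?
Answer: $-47427$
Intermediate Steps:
$\left(j{\left(58 + 82,-59 \right)} - 19955\right) - 27382 = \left(-90 - 19955\right) - 27382 = -20045 - 27382 = -47427$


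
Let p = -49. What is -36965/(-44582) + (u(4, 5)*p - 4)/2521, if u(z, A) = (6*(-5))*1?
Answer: 158545977/112391222 ≈ 1.4107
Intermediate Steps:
u(z, A) = -30 (u(z, A) = -30*1 = -30)
-36965/(-44582) + (u(4, 5)*p - 4)/2521 = -36965/(-44582) + (-30*(-49) - 4)/2521 = -36965*(-1/44582) + (1470 - 4)*(1/2521) = 36965/44582 + 1466*(1/2521) = 36965/44582 + 1466/2521 = 158545977/112391222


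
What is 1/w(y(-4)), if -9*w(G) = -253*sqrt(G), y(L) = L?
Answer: -9*I/506 ≈ -0.017787*I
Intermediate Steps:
w(G) = 253*sqrt(G)/9 (w(G) = -(-253)*sqrt(G)/9 = 253*sqrt(G)/9)
1/w(y(-4)) = 1/(253*sqrt(-4)/9) = 1/(253*(2*I)/9) = 1/(506*I/9) = -9*I/506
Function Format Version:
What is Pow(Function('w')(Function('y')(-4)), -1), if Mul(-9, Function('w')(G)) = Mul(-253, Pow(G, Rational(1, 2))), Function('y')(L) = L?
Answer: Mul(Rational(-9, 506), I) ≈ Mul(-0.017787, I)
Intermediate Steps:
Function('w')(G) = Mul(Rational(253, 9), Pow(G, Rational(1, 2))) (Function('w')(G) = Mul(Rational(-1, 9), Mul(-253, Pow(G, Rational(1, 2)))) = Mul(Rational(253, 9), Pow(G, Rational(1, 2))))
Pow(Function('w')(Function('y')(-4)), -1) = Pow(Mul(Rational(253, 9), Pow(-4, Rational(1, 2))), -1) = Pow(Mul(Rational(253, 9), Mul(2, I)), -1) = Pow(Mul(Rational(506, 9), I), -1) = Mul(Rational(-9, 506), I)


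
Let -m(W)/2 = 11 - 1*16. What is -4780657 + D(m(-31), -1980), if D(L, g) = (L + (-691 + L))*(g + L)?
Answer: -3458787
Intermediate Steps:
m(W) = 10 (m(W) = -2*(11 - 1*16) = -2*(11 - 16) = -2*(-5) = 10)
D(L, g) = (-691 + 2*L)*(L + g)
-4780657 + D(m(-31), -1980) = -4780657 + (-691*10 - 691*(-1980) + 2*10**2 + 2*10*(-1980)) = -4780657 + (-6910 + 1368180 + 2*100 - 39600) = -4780657 + (-6910 + 1368180 + 200 - 39600) = -4780657 + 1321870 = -3458787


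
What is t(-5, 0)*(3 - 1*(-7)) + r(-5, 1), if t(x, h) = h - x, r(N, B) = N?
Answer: 45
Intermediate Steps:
t(-5, 0)*(3 - 1*(-7)) + r(-5, 1) = (0 - 1*(-5))*(3 - 1*(-7)) - 5 = (0 + 5)*(3 + 7) - 5 = 5*10 - 5 = 50 - 5 = 45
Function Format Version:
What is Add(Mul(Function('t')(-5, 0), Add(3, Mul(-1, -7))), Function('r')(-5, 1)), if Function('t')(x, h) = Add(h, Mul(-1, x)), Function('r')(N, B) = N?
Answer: 45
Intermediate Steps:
Add(Mul(Function('t')(-5, 0), Add(3, Mul(-1, -7))), Function('r')(-5, 1)) = Add(Mul(Add(0, Mul(-1, -5)), Add(3, Mul(-1, -7))), -5) = Add(Mul(Add(0, 5), Add(3, 7)), -5) = Add(Mul(5, 10), -5) = Add(50, -5) = 45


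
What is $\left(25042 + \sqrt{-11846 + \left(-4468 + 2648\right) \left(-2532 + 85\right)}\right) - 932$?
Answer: $24110 + \sqrt{4441694} \approx 26218.0$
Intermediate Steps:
$\left(25042 + \sqrt{-11846 + \left(-4468 + 2648\right) \left(-2532 + 85\right)}\right) - 932 = \left(25042 + \sqrt{-11846 - -4453540}\right) - 932 = \left(25042 + \sqrt{-11846 + 4453540}\right) - 932 = \left(25042 + \sqrt{4441694}\right) - 932 = 24110 + \sqrt{4441694}$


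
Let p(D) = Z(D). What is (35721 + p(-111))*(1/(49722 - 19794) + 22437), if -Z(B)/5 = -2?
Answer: 23993171301547/29928 ≈ 8.0170e+8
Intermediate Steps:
Z(B) = 10 (Z(B) = -5*(-2) = 10)
p(D) = 10
(35721 + p(-111))*(1/(49722 - 19794) + 22437) = (35721 + 10)*(1/(49722 - 19794) + 22437) = 35731*(1/29928 + 22437) = 35731*(671494537/29928) = 23993171301547/29928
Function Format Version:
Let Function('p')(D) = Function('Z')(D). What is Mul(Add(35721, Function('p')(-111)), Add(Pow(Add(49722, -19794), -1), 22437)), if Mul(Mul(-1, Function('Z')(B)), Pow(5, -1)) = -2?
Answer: Rational(23993171301547, 29928) ≈ 8.0170e+8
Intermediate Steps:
Function('Z')(B) = 10 (Function('Z')(B) = Mul(-5, -2) = 10)
Function('p')(D) = 10
Mul(Add(35721, Function('p')(-111)), Add(Pow(Add(49722, -19794), -1), 22437)) = Mul(Add(35721, 10), Add(Pow(Add(49722, -19794), -1), 22437)) = Mul(35731, Add(Pow(29928, -1), 22437)) = Mul(35731, Add(Rational(1, 29928), 22437)) = Mul(35731, Rational(671494537, 29928)) = Rational(23993171301547, 29928)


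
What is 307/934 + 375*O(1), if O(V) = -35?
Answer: -12258443/934 ≈ -13125.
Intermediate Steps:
307/934 + 375*O(1) = 307/934 + 375*(-35) = 307*(1/934) - 13125 = 307/934 - 13125 = -12258443/934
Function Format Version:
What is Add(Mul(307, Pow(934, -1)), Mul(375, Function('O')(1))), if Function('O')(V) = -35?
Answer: Rational(-12258443, 934) ≈ -13125.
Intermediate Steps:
Add(Mul(307, Pow(934, -1)), Mul(375, Function('O')(1))) = Add(Mul(307, Pow(934, -1)), Mul(375, -35)) = Add(Mul(307, Rational(1, 934)), -13125) = Add(Rational(307, 934), -13125) = Rational(-12258443, 934)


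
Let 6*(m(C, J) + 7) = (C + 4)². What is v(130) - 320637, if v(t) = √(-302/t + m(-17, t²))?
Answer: -320637 + √2866110/390 ≈ -3.2063e+5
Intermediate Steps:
m(C, J) = -7 + (4 + C)²/6 (m(C, J) = -7 + (C + 4)²/6 = -7 + (4 + C)²/6)
v(t) = √(127/6 - 302/t) (v(t) = √(-302/t + (-7 + (4 - 17)²/6)) = √(-302/t + (-7 + (⅙)*(-13)²)) = √(-302/t + (-7 + (⅙)*169)) = √(-302/t + (-7 + 169/6)) = √(-302/t + 127/6) = √(127/6 - 302/t))
v(130) - 320637 = √(762 - 10872/130)/6 - 320637 = √(762 - 10872*1/130)/6 - 320637 = √(762 - 5436/65)/6 - 320637 = √(44094/65)/6 - 320637 = (√2866110/65)/6 - 320637 = √2866110/390 - 320637 = -320637 + √2866110/390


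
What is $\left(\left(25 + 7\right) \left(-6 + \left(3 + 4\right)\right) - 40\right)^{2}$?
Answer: $64$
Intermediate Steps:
$\left(\left(25 + 7\right) \left(-6 + \left(3 + 4\right)\right) - 40\right)^{2} = \left(32 \left(-6 + 7\right) - 40\right)^{2} = \left(32 \cdot 1 - 40\right)^{2} = \left(32 - 40\right)^{2} = \left(-8\right)^{2} = 64$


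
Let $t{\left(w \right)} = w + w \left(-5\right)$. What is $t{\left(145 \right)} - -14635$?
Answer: $14055$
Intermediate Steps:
$t{\left(w \right)} = - 4 w$ ($t{\left(w \right)} = w - 5 w = - 4 w$)
$t{\left(145 \right)} - -14635 = \left(-4\right) 145 - -14635 = -580 + 14635 = 14055$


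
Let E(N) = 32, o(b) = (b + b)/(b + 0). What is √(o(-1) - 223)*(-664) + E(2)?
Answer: 32 - 664*I*√221 ≈ 32.0 - 9871.1*I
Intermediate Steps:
o(b) = 2 (o(b) = (2*b)/b = 2)
√(o(-1) - 223)*(-664) + E(2) = √(2 - 223)*(-664) + 32 = √(-221)*(-664) + 32 = (I*√221)*(-664) + 32 = -664*I*√221 + 32 = 32 - 664*I*√221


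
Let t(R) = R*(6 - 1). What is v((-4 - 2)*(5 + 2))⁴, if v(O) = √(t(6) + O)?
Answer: 144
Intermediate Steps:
t(R) = 5*R (t(R) = R*5 = 5*R)
v(O) = √(30 + O) (v(O) = √(5*6 + O) = √(30 + O))
v((-4 - 2)*(5 + 2))⁴ = (√(30 + (-4 - 2)*(5 + 2)))⁴ = (√(30 - 6*7))⁴ = (√(30 - 42))⁴ = (√(-12))⁴ = (2*I*√3)⁴ = 144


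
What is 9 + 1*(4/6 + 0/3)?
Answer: 29/3 ≈ 9.6667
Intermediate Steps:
9 + 1*(4/6 + 0/3) = 9 + 1*(4*(1/6) + 0*(1/3)) = 9 + 1*(2/3 + 0) = 9 + 1*(2/3) = 9 + 2/3 = 29/3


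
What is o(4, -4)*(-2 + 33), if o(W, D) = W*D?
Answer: -496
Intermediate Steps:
o(W, D) = D*W
o(4, -4)*(-2 + 33) = (-4*4)*(-2 + 33) = -16*31 = -496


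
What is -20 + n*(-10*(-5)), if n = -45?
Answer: -2270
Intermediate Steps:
-20 + n*(-10*(-5)) = -20 - (-450)*(-5) = -20 - 45*50 = -20 - 2250 = -2270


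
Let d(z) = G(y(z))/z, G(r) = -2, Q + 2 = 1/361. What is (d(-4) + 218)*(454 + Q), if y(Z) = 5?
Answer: 3752979/38 ≈ 98763.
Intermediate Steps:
Q = -721/361 (Q = -2 + 1/361 = -721/361 ≈ -1.9972)
d(z) = -2/z
(d(-4) + 218)*(454 + Q) = (-2/(-4) + 218)*(454 - 721/361) = (-2*(-1/4) + 218)*(163173/361) = (1/2 + 218)*(163173/361) = (437/2)*(163173/361) = 3752979/38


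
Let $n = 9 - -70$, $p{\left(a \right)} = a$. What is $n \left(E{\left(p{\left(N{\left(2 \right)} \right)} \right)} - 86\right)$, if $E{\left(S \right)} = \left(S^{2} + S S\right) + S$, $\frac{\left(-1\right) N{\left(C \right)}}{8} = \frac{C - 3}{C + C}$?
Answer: $-6004$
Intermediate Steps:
$N{\left(C \right)} = - \frac{4 \left(-3 + C\right)}{C}$ ($N{\left(C \right)} = - 8 \frac{C - 3}{C + C} = - 8 \frac{-3 + C}{2 C} = - \frac{4 \left(-3 + C\right)}{C}$)
$n = 79$ ($n = 9 + 70 = 79$)
$E{\left(S \right)} = S + 2 S^{2}$ ($E{\left(S \right)} = \left(S^{2} + S^{2}\right) + S = 2 S^{2} + S = S + 2 S^{2}$)
$n \left(E{\left(p{\left(N{\left(2 \right)} \right)} \right)} - 86\right) = 79 \left(\left(-4 + \frac{12}{2}\right) \left(1 + 2 \left(-4 + \frac{12}{2}\right)\right) - 86\right) = 79 \left(\left(-4 + 12 \cdot \frac{1}{2}\right) \left(1 + 2 \left(-4 + 12 \cdot \frac{1}{2}\right)\right) - 86\right) = 79 \left(\left(-4 + 6\right) \left(1 + 2 \left(-4 + 6\right)\right) - 86\right) = 79 \left(2 \left(1 + 2 \cdot 2\right) - 86\right) = 79 \left(2 \left(1 + 4\right) - 86\right) = 79 \left(2 \cdot 5 - 86\right) = 79 \left(10 - 86\right) = 79 \left(-76\right) = -6004$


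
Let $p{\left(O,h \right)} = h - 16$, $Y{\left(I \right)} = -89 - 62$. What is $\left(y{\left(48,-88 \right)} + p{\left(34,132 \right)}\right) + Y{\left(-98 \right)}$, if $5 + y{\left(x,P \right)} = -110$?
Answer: $-150$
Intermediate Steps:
$Y{\left(I \right)} = -151$
$p{\left(O,h \right)} = -16 + h$ ($p{\left(O,h \right)} = h - 16 = -16 + h$)
$y{\left(x,P \right)} = -115$ ($y{\left(x,P \right)} = -5 - 110 = -115$)
$\left(y{\left(48,-88 \right)} + p{\left(34,132 \right)}\right) + Y{\left(-98 \right)} = \left(-115 + \left(-16 + 132\right)\right) - 151 = \left(-115 + 116\right) - 151 = 1 - 151 = -150$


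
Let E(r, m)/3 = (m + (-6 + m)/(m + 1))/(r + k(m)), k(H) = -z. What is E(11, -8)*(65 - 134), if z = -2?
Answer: 1242/13 ≈ 95.538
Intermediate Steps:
k(H) = 2 (k(H) = -1*(-2) = 2)
E(r, m) = 3*(m + (-6 + m)/(1 + m))/(2 + r) (E(r, m) = 3*((m + (-6 + m)/(m + 1))/(r + 2)) = 3*((m + (-6 + m)/(1 + m))/(2 + r)) = 3*(m + (-6 + m)/(1 + m))/(2 + r))
E(11, -8)*(65 - 134) = (3*(-6 + (-8)**2 + 2*(-8))/(2 + 11 + 2*(-8) - 8*11))*(65 - 134) = (3*(-6 + 64 - 16)/(2 + 11 - 16 - 88))*(-69) = (3*42/(-91))*(-69) = (3*(-1/91)*42)*(-69) = -18/13*(-69) = 1242/13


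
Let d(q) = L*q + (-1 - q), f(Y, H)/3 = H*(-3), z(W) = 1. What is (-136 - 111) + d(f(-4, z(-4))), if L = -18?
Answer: -77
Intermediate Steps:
f(Y, H) = -9*H (f(Y, H) = 3*(H*(-3)) = 3*(-3*H) = -9*H)
d(q) = -1 - 19*q (d(q) = -18*q + (-1 - q) = -1 - 19*q)
(-136 - 111) + d(f(-4, z(-4))) = (-136 - 111) + (-1 - (-171)) = -247 + (-1 - 19*(-9)) = -247 + (-1 + 171) = -247 + 170 = -77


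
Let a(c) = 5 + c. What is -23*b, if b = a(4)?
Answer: -207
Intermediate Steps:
b = 9 (b = 5 + 4 = 9)
-23*b = -23*9 = -207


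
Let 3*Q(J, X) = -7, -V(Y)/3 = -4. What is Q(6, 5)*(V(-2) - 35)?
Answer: 161/3 ≈ 53.667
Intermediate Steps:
V(Y) = 12 (V(Y) = -3*(-4) = 12)
Q(J, X) = -7/3 (Q(J, X) = (⅓)*(-7) = -7/3)
Q(6, 5)*(V(-2) - 35) = -7*(12 - 35)/3 = -7/3*(-23) = 161/3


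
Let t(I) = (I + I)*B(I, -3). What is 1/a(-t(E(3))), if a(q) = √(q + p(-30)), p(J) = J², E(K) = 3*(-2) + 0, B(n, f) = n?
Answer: √23/138 ≈ 0.034752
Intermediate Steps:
E(K) = -6 (E(K) = -6 + 0 = -6)
t(I) = 2*I² (t(I) = (I + I)*I = (2*I)*I = 2*I²)
a(q) = √(900 + q) (a(q) = √(q + (-30)²) = √(q + 900) = √(900 + q))
1/a(-t(E(3))) = 1/(√(900 - 2*(-6)²)) = 1/(√(900 - 2*36)) = 1/(√(900 - 1*72)) = 1/(√(900 - 72)) = 1/(√828) = 1/(6*√23) = √23/138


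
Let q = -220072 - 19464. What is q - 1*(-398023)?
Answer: 158487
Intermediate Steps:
q = -239536
q - 1*(-398023) = -239536 - 1*(-398023) = -239536 + 398023 = 158487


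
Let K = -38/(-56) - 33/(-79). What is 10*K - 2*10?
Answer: -9995/1106 ≈ -9.0371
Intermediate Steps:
K = 2425/2212 (K = -38*(-1/56) - 33*(-1/79) = 19/28 + 33/79 = 2425/2212 ≈ 1.0963)
10*K - 2*10 = 10*(2425/2212) - 2*10 = 12125/1106 - 20 = -9995/1106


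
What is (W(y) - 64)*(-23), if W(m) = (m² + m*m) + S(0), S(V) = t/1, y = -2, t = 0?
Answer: 1288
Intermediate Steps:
S(V) = 0 (S(V) = 0/1 = 0*1 = 0)
W(m) = 2*m² (W(m) = (m² + m*m) + 0 = (m² + m²) + 0 = 2*m² + 0 = 2*m²)
(W(y) - 64)*(-23) = (2*(-2)² - 64)*(-23) = (2*4 - 64)*(-23) = (8 - 64)*(-23) = -56*(-23) = 1288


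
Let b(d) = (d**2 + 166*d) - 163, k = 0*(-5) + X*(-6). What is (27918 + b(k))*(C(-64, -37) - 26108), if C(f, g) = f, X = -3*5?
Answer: -1329406740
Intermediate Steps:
X = -15
k = 90 (k = 0*(-5) - 15*(-6) = 0 + 90 = 90)
b(d) = -163 + d**2 + 166*d
(27918 + b(k))*(C(-64, -37) - 26108) = (27918 + (-163 + 90**2 + 166*90))*(-64 - 26108) = (27918 + (-163 + 8100 + 14940))*(-26172) = (27918 + 22877)*(-26172) = 50795*(-26172) = -1329406740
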